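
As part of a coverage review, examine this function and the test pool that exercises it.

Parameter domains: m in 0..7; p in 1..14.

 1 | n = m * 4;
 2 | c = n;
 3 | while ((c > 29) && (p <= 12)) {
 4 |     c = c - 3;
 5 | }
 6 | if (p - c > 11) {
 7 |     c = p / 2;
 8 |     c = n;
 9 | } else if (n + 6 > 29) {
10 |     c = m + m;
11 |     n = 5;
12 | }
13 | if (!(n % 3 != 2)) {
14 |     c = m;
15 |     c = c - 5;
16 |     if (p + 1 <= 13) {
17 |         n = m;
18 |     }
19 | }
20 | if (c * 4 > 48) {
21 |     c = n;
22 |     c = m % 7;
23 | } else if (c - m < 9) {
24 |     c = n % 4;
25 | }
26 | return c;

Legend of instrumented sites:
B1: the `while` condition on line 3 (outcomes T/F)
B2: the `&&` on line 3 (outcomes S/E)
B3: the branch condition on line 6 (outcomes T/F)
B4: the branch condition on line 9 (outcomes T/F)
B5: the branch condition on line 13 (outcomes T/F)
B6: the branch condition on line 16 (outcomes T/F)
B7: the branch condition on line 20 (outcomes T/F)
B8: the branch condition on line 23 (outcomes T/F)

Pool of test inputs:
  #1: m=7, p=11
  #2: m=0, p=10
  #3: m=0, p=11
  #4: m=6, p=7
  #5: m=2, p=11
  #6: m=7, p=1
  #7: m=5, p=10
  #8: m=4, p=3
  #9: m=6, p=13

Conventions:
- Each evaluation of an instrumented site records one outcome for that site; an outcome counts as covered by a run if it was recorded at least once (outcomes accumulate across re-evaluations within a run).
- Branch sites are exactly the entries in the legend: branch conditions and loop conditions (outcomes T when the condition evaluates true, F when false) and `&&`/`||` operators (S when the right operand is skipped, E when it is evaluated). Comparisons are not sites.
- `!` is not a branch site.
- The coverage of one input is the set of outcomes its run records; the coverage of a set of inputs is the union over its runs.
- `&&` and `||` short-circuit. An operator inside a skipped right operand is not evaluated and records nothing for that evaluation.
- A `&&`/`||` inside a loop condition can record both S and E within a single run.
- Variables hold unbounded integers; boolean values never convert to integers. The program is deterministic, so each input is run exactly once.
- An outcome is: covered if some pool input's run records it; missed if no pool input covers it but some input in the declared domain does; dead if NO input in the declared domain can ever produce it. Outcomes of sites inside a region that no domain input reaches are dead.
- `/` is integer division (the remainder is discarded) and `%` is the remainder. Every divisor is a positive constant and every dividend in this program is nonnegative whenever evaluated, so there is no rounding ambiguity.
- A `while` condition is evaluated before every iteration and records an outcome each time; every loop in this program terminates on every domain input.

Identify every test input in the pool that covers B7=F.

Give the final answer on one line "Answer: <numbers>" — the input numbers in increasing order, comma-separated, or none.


input #1 (m=7, p=11): records B7=F
input #2 (m=0, p=10): records B7=F
input #3 (m=0, p=11): records B7=F
input #4 (m=6, p=7): records B7=F
input #5 (m=2, p=11): records B7=F
input #6 (m=7, p=1): records B7=F
input #7 (m=5, p=10): records B7=F
input #8 (m=4, p=3): does not record B7=F
input #9 (m=6, p=13): records B7=F
Answer: 1, 2, 3, 4, 5, 6, 7, 9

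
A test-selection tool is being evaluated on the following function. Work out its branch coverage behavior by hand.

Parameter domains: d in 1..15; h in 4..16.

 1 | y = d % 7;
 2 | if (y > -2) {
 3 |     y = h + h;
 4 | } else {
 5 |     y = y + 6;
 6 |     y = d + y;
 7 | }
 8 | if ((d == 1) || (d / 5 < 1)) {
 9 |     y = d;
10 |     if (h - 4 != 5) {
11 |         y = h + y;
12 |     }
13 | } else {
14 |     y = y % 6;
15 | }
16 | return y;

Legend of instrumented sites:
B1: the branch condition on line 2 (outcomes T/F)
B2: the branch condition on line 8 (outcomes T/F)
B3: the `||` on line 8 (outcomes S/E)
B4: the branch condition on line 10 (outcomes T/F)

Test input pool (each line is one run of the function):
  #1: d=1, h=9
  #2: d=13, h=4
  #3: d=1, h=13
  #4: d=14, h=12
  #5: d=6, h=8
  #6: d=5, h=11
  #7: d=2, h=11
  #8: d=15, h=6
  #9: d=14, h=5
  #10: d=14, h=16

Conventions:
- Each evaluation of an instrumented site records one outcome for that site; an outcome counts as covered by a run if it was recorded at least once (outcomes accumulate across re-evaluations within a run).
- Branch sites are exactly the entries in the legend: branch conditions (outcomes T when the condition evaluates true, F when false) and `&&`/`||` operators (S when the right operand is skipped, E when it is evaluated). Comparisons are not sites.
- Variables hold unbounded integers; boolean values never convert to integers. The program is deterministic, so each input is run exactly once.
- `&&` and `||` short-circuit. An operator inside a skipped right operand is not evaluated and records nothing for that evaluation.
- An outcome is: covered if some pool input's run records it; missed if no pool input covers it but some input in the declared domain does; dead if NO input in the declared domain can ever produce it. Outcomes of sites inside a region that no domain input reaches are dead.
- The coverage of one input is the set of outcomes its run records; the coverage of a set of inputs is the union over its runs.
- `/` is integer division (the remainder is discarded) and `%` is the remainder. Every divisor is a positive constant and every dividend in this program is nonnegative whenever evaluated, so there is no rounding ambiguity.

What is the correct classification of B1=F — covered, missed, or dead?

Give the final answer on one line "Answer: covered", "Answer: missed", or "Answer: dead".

no pool input records B1=F
checking all 195 inputs in the declared domain: B1=F is never recorded -> dead

Answer: dead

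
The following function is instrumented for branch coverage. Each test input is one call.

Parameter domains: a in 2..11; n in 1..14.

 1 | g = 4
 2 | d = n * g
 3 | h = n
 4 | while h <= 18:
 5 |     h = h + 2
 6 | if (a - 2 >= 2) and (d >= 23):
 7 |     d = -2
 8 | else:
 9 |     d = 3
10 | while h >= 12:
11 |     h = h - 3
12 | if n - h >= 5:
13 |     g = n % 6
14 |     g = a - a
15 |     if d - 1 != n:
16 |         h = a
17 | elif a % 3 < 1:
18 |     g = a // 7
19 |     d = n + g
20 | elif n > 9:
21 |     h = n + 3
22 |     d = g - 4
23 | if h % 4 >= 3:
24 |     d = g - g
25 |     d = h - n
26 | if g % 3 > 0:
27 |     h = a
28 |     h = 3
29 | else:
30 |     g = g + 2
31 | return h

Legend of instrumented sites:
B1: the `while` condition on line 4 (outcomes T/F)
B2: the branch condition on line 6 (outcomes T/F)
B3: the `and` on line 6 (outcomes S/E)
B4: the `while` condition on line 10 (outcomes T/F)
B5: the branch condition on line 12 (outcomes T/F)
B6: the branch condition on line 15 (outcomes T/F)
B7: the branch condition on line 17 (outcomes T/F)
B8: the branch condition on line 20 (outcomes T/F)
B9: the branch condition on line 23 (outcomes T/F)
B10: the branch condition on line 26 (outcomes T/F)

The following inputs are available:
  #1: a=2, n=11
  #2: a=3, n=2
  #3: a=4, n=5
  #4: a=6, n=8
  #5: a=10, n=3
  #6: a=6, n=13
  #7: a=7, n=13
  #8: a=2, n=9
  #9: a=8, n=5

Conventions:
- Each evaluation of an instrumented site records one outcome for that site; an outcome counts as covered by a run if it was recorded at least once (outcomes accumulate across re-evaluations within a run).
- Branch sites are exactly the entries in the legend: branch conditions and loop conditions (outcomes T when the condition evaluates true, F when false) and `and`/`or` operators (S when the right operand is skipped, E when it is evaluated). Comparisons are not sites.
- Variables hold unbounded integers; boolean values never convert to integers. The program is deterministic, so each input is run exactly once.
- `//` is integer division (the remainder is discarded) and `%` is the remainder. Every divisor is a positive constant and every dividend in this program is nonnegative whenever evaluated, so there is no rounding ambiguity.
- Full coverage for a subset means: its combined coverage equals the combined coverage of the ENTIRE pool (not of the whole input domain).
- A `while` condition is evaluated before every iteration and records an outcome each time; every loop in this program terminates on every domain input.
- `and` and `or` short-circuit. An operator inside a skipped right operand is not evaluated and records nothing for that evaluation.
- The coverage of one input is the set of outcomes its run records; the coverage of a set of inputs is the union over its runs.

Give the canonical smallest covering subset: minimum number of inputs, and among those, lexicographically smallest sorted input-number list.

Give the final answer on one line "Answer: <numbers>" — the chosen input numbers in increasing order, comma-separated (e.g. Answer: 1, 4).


test 1 (a=2, n=11) hits B1=T, B1=F, B2=F, B3=S, B4=T, B4=F, B5=F, B7=F, B8=T, B9=F, B10=T
test 2 (a=3, n=2) hits B1=T, B1=F, B2=F, B3=S, B4=T, B4=F, B5=F, B7=T, B9=T, B10=F
test 3 (a=4, n=5) hits B1=T, B1=F, B2=F, B3=E, B4=T, B4=F, B5=F, B7=F, B8=F, B9=F, B10=T
test 4 (a=6, n=8) hits B1=T, B1=F, B2=T, B3=E, B4=T, B4=F, B5=F, B7=T, B9=T, B10=F
test 5 (a=10, n=3) hits B1=T, B1=F, B2=F, B3=E, B4=T, B4=F, B5=F, B7=F, B8=F, B9=F, B10=T
test 6 (a=6, n=13) hits B1=T, B1=F, B2=T, B3=E, B4=T, B4=F, B5=F, B7=T, B9=F, B10=F
test 7 (a=7, n=13) hits B1=T, B1=F, B2=T, B3=E, B4=T, B4=F, B5=F, B7=F, B8=T, B9=F, B10=T
test 8 (a=2, n=9) hits B1=T, B1=F, B2=F, B3=S, B4=T, B4=F, B5=F, B7=F, B8=F, B9=F, B10=T
test 9 (a=8, n=5) hits B1=T, B1=F, B2=F, B3=E, B4=T, B4=F, B5=F, B7=F, B8=F, B9=F, B10=T
union over all inputs: B1=T, B1=F, B2=T, B2=F, B3=S, B3=E, B4=T, B4=F, B5=F, B7=T, B7=F, B8=T, B8=F, B9=T, B9=F, B10=T, B10=F (17 outcomes)
every size-1 subset falls short of the 17 outcomes (best: 11/17)
every size-2 subset falls short of the 17 outcomes (best: 16/17)
at size 3, {1, 3, 4} reaches all 17 outcomes; every lexicographically earlier size-3 subset fails
Answer: 1, 3, 4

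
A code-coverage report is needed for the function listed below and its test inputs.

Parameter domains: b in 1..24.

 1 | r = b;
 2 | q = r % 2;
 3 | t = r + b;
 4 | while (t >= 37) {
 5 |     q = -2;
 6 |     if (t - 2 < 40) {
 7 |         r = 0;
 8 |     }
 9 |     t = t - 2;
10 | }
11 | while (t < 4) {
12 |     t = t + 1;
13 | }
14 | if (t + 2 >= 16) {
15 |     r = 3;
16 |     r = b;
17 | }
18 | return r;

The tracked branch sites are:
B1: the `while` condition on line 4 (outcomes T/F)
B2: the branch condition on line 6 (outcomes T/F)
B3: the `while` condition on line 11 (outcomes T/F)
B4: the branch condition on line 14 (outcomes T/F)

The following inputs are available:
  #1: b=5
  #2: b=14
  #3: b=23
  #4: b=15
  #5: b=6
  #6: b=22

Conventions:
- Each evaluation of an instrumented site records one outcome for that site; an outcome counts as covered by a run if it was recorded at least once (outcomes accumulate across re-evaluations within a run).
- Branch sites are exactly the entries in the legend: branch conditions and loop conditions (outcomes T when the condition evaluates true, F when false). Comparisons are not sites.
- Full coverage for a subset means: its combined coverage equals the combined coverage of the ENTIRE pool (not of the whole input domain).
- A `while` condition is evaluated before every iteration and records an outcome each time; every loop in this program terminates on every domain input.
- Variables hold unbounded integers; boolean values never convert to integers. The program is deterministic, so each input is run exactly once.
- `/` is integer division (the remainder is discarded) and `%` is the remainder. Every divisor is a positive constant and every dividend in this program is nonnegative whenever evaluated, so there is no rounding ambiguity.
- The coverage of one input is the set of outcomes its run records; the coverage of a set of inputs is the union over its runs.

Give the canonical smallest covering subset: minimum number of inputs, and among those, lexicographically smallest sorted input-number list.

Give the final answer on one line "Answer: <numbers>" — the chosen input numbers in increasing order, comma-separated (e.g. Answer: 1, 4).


test 1 (b=5) hits B1=F, B3=F, B4=F
test 2 (b=14) hits B1=F, B3=F, B4=T
test 3 (b=23) hits B1=T, B1=F, B2=T, B2=F, B3=F, B4=T
test 4 (b=15) hits B1=F, B3=F, B4=T
test 5 (b=6) hits B1=F, B3=F, B4=F
test 6 (b=22) hits B1=T, B1=F, B2=T, B2=F, B3=F, B4=T
union over all inputs: B1=T, B1=F, B2=T, B2=F, B3=F, B4=T, B4=F (7 outcomes)
checked all size-1 subsets: none covers 7 outcomes (max 6/7)
inputs {1, 3} (size 2) cover everything; no size-2 subset with a lexicographically smaller index list covers all 7
Answer: 1, 3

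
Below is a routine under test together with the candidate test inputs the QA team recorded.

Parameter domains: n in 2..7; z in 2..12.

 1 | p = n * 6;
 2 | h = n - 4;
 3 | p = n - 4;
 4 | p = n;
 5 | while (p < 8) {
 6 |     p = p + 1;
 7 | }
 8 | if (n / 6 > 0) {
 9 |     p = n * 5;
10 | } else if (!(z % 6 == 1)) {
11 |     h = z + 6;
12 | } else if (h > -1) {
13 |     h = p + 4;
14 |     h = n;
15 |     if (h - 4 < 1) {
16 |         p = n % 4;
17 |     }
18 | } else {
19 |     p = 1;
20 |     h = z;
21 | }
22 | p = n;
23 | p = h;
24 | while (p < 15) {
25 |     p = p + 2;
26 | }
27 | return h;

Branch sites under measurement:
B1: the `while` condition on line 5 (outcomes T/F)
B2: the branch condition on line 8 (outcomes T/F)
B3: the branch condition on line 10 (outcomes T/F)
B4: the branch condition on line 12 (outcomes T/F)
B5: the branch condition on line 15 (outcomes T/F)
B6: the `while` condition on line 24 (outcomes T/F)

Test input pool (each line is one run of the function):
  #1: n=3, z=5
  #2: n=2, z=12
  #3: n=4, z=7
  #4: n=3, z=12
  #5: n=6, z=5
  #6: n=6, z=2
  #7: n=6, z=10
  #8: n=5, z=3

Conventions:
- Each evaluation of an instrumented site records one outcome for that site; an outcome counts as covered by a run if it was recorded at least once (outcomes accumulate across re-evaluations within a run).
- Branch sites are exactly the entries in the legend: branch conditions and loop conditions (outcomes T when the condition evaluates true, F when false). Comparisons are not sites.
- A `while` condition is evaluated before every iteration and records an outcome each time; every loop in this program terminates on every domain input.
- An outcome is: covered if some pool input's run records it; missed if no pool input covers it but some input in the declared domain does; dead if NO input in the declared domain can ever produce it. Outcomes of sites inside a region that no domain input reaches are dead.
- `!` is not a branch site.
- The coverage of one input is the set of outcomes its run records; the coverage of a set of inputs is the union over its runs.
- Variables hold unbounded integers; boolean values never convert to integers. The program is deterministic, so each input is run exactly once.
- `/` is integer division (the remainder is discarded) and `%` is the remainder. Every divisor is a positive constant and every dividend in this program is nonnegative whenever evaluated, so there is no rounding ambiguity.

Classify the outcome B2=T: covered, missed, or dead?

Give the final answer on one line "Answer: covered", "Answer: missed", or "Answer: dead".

B2=T is recorded by pool input(s) 5, 6, 7 -> covered

Answer: covered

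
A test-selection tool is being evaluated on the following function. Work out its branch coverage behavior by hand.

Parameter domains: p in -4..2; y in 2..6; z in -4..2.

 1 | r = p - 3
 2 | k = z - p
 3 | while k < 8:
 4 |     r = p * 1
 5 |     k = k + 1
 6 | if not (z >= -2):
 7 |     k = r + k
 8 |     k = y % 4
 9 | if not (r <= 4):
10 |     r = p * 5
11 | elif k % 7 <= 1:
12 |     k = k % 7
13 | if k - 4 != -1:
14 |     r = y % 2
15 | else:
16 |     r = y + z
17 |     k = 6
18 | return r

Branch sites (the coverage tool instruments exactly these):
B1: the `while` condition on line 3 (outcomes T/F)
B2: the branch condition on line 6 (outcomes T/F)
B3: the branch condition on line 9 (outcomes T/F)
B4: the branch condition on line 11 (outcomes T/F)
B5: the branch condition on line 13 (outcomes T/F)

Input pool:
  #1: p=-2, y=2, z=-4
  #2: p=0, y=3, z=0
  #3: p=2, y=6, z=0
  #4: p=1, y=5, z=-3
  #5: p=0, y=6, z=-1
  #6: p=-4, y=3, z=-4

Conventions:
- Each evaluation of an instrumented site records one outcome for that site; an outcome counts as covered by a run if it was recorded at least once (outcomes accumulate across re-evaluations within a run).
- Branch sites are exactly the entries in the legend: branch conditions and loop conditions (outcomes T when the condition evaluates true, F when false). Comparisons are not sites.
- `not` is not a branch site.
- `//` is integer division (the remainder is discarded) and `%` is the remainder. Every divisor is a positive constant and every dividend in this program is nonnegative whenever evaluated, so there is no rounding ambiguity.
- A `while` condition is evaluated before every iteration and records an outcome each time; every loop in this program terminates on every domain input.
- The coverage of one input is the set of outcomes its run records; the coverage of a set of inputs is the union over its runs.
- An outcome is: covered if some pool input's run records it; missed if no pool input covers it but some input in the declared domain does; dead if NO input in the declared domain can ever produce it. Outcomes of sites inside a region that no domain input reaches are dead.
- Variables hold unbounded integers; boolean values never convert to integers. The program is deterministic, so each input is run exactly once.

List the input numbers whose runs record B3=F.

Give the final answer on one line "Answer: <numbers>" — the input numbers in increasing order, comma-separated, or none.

input #1 (p=-2, y=2, z=-4): hits B3=F
input #2 (p=0, y=3, z=0): hits B3=F
input #3 (p=2, y=6, z=0): hits B3=F
input #4 (p=1, y=5, z=-3): hits B3=F
input #5 (p=0, y=6, z=-1): hits B3=F
input #6 (p=-4, y=3, z=-4): hits B3=F

Answer: 1, 2, 3, 4, 5, 6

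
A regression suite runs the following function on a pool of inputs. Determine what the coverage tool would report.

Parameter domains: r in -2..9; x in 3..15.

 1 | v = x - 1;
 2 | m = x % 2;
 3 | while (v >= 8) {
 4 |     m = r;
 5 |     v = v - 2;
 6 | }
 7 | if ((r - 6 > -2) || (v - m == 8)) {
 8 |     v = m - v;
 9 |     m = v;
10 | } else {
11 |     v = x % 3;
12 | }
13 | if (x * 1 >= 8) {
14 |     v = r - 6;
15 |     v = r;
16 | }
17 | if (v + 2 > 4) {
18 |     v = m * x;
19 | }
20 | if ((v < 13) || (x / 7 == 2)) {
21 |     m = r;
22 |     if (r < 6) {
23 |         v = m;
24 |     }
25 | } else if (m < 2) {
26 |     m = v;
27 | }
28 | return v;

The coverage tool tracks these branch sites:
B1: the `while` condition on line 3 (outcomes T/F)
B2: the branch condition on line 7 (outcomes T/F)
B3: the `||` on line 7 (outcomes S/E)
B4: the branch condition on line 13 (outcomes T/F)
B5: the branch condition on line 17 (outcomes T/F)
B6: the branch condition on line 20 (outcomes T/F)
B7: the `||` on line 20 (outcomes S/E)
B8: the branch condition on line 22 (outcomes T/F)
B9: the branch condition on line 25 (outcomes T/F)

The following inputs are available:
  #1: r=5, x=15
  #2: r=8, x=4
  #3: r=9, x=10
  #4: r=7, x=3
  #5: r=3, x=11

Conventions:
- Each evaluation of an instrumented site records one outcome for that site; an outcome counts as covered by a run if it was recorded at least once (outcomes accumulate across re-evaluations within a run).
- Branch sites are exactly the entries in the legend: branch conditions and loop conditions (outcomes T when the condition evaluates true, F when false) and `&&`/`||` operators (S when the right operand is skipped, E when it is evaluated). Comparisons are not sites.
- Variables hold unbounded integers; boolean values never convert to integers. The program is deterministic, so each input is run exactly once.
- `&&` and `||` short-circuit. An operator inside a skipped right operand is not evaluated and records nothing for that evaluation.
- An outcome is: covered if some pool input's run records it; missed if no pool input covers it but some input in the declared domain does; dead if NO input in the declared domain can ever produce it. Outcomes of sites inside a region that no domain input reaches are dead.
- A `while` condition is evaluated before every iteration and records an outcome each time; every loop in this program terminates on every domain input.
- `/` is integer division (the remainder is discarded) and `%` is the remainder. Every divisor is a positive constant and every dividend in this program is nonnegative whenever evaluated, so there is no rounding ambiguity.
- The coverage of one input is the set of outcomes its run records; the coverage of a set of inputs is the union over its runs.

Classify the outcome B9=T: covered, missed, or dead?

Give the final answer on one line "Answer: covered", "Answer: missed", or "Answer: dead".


no pool input records B9=T
but domain input (r=7, x=13) does record it -> reachable, so missed
Answer: missed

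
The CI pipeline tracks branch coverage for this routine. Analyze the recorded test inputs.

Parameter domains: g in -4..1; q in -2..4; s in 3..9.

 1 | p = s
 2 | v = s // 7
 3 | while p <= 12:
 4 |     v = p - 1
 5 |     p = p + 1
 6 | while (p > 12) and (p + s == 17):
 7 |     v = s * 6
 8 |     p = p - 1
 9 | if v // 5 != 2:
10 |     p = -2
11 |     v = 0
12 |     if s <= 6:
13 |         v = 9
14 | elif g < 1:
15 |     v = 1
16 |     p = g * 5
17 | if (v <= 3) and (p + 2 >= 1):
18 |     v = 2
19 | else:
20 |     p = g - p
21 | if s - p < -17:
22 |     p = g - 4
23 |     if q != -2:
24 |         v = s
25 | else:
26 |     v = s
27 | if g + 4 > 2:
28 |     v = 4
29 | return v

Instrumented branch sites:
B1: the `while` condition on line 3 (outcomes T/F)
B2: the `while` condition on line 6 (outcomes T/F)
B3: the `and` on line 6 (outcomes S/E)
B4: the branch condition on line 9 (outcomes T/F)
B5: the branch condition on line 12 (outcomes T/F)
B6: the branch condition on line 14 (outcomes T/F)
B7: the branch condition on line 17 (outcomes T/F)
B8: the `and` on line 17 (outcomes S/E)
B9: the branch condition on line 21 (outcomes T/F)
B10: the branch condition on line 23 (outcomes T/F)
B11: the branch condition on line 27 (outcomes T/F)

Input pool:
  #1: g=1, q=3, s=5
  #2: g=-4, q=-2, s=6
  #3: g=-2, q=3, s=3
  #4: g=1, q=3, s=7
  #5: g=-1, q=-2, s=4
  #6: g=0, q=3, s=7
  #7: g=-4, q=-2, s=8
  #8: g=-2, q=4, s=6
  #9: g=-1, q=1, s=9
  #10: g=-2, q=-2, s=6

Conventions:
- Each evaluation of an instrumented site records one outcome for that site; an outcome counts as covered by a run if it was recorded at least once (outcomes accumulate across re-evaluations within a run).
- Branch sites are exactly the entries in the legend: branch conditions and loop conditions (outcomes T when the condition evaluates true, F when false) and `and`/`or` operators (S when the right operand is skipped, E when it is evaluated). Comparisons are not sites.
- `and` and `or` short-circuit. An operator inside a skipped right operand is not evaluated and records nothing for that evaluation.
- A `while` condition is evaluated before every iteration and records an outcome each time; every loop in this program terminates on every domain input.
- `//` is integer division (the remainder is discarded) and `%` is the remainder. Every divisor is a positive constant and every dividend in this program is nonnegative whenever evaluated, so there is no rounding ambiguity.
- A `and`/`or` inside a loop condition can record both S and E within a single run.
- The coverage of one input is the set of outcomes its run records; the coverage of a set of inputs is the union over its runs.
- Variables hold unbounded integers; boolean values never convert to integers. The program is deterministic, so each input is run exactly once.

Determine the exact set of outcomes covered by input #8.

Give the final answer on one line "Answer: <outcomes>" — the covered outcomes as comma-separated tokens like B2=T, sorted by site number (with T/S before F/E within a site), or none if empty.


Simulating input #8 (g=-2, q=4, s=6) step by step:
  B1->T, B1->T, B1->T, B1->T, B1->T, B1->T, B1->T, B1->F, B3->E, B2->F
  B4->F, B6->T, B8->E, B7->F, B9->F, B11->F
distinct outcomes covered: B1=T, B1=F, B2=F, B3=E, B4=F, B6=T, B7=F, B8=E, B9=F, B11=F
Answer: B1=T, B1=F, B2=F, B3=E, B4=F, B6=T, B7=F, B8=E, B9=F, B11=F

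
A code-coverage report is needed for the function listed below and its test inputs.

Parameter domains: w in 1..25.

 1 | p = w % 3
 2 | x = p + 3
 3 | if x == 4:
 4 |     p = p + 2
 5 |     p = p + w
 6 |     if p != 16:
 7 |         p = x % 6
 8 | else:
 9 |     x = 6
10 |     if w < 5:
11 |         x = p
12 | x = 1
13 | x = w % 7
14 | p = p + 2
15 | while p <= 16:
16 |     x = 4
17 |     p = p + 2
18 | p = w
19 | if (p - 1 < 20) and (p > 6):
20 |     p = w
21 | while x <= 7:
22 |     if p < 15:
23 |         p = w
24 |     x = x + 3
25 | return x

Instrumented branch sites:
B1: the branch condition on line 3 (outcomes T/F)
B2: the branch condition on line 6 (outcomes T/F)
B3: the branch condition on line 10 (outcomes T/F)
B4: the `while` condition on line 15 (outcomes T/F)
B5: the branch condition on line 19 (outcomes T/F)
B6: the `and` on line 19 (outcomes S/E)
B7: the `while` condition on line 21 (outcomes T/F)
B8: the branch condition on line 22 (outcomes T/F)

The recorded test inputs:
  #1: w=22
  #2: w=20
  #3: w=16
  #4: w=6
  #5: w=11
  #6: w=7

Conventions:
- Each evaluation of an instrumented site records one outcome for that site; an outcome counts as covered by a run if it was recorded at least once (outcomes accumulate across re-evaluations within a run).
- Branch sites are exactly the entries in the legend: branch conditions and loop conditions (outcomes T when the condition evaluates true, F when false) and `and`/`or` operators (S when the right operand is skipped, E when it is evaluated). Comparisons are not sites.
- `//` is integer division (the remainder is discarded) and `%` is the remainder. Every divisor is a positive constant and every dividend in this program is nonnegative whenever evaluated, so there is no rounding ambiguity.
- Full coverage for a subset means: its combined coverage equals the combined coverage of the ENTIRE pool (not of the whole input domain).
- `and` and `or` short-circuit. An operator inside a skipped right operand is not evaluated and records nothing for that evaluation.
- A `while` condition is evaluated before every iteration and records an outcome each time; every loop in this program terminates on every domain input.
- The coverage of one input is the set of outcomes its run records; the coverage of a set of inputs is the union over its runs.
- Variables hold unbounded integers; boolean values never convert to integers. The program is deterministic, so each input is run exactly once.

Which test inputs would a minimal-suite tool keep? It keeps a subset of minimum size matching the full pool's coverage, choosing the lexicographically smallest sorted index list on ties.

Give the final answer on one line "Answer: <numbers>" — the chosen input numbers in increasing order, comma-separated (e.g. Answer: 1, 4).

input #1, w=22: events B1->T, B2->T, B4->T, B4->T, B4->T, B4->T, B4->T, B4->T, B4->F, B6->S, B5->F, B7->T, B8->F, B7->T, ...; outcomes B1=T, B2=T, B4=T, B4=F, B5=F, B6=S, B7=T, B7=F, B8=F
input #2, w=20: events B1->F, B3->F, B4->T, B4->T, B4->T, B4->T, B4->T, B4->T, B4->T, B4->F, B6->E, B5->T, B7->T, B8->F, ...; outcomes B1=F, B3=F, B4=T, B4=F, B5=T, B6=E, B7=T, B7=F, B8=F
input #3, w=16: events B1->T, B2->T, B4->T, B4->T, B4->T, B4->T, B4->T, B4->T, B4->F, B6->E, B5->T, B7->T, B8->F, B7->T, ...; outcomes B1=T, B2=T, B4=T, B4=F, B5=T, B6=E, B7=T, B7=F, B8=F
input #4, w=6: events B1->F, B3->F, B4->T, B4->T, B4->T, B4->T, B4->T, B4->T, B4->T, B4->T, B4->F, B6->E, B5->F, B7->T, ...; outcomes B1=F, B3=F, B4=T, B4=F, B5=F, B6=E, B7=T, B7=F, B8=T
input #5, w=11: events B1->F, B3->F, B4->T, B4->T, B4->T, B4->T, B4->T, B4->T, B4->T, B4->F, B6->E, B5->T, B7->T, B8->T, ...; outcomes B1=F, B3=F, B4=T, B4=F, B5=T, B6=E, B7=T, B7=F, B8=T
input #6, w=7: events B1->T, B2->T, B4->T, B4->T, B4->T, B4->T, B4->T, B4->T, B4->F, B6->E, B5->T, B7->T, B8->T, B7->T, ...; outcomes B1=T, B2=T, B4=T, B4=F, B5=T, B6=E, B7=T, B7=F, B8=T
together the pool reaches 14 outcomes: B1=T, B1=F, B2=T, B3=F, B4=T, B4=F, B5=T, B5=F, B6=S, B6=E, B7=T, B7=F, B8=T, B8=F
every size-1 subset falls short of the 14 outcomes (best: 9/14)
the canonical winner is {1, 5}: size 2, full 14-outcome coverage, earliest index list among size-2 covers

Answer: 1, 5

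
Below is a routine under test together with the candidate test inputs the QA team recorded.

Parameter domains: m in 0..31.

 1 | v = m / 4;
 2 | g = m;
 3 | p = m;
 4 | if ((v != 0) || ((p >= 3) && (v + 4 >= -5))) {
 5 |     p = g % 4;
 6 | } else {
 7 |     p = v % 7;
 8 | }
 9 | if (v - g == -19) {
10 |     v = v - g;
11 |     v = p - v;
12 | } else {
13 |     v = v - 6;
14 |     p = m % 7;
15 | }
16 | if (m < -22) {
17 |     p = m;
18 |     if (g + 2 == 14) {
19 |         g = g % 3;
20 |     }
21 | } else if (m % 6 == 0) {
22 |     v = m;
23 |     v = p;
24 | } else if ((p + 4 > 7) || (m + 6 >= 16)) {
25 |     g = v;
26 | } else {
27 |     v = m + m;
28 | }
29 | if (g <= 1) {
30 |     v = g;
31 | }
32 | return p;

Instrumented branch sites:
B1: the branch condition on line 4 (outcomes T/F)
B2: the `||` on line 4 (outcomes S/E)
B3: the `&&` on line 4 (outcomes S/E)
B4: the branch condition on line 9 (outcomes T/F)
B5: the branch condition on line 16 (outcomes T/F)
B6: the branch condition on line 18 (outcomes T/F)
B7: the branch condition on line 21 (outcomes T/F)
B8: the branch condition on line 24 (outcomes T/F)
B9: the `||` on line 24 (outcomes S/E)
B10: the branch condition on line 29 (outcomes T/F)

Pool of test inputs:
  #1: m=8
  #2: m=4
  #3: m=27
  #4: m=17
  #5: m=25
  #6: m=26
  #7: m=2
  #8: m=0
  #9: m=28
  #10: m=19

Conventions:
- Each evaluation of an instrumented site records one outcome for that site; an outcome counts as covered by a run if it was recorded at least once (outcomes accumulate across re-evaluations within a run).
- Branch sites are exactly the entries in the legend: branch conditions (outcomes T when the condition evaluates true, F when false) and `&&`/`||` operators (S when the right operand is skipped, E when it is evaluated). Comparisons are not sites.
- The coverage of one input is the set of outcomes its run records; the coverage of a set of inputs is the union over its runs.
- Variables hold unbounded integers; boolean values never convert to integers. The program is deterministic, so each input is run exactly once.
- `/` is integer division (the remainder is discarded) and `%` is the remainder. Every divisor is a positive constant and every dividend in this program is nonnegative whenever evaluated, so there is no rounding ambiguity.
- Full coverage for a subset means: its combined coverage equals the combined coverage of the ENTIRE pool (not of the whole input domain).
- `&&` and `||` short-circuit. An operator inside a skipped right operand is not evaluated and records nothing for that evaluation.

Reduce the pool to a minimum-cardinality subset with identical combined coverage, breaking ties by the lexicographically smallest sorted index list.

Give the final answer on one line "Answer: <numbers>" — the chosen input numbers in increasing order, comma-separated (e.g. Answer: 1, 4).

run #1 (m=8) runs B2->S, B1->T, B4->F, B5->F, B7->F, B9->E, B8->F, B10->F; records B1=T, B2=S, B4=F, B5=F, B7=F, B8=F, B9=E, B10=F
run #2 (m=4) runs B2->S, B1->T, B4->F, B5->F, B7->F, B9->S, B8->T, B10->T; records B1=T, B2=S, B4=F, B5=F, B7=F, B8=T, B9=S, B10=T
run #3 (m=27) runs B2->S, B1->T, B4->F, B5->F, B7->F, B9->S, B8->T, B10->T; records B1=T, B2=S, B4=F, B5=F, B7=F, B8=T, B9=S, B10=T
run #4 (m=17) runs B2->S, B1->T, B4->F, B5->F, B7->F, B9->E, B8->T, B10->T; records B1=T, B2=S, B4=F, B5=F, B7=F, B8=T, B9=E, B10=T
run #5 (m=25) runs B2->S, B1->T, B4->T, B5->F, B7->F, B9->E, B8->T, B10->F; records B1=T, B2=S, B4=T, B5=F, B7=F, B8=T, B9=E, B10=F
run #6 (m=26) runs B2->S, B1->T, B4->F, B5->F, B7->F, B9->S, B8->T, B10->T; records B1=T, B2=S, B4=F, B5=F, B7=F, B8=T, B9=S, B10=T
run #7 (m=2) runs B2->E, B3->S, B1->F, B4->F, B5->F, B7->F, B9->E, B8->F, B10->F; records B1=F, B2=E, B3=S, B4=F, B5=F, B7=F, B8=F, B9=E, B10=F
run #8 (m=0) runs B2->E, B3->S, B1->F, B4->F, B5->F, B7->T, B10->T; records B1=F, B2=E, B3=S, B4=F, B5=F, B7=T, B10=T
run #9 (m=28) runs B2->S, B1->T, B4->F, B5->F, B7->F, B9->E, B8->T, B10->T; records B1=T, B2=S, B4=F, B5=F, B7=F, B8=T, B9=E, B10=T
run #10 (m=19) runs B2->S, B1->T, B4->F, B5->F, B7->F, B9->S, B8->T, B10->T; records B1=T, B2=S, B4=F, B5=F, B7=F, B8=T, B9=S, B10=T
the full pool covers 16 outcomes: B1=T, B1=F, B2=S, B2=E, B3=S, B4=T, B4=F, B5=F, B7=T, B7=F, B8=T, B8=F, B9=S, B9=E, B10=T, B10=F
checked all size-1 subsets: none covers 16 outcomes (max 9/16)
checked all size-2 subsets: none covers 16 outcomes (max 14/16)
checked all size-3 subsets: none covers 16 outcomes (max 15/16)
size 4: inputs {1, 2, 5, 8} cover all 16 outcomes, and no lexicographically smaller subset of this size does

Answer: 1, 2, 5, 8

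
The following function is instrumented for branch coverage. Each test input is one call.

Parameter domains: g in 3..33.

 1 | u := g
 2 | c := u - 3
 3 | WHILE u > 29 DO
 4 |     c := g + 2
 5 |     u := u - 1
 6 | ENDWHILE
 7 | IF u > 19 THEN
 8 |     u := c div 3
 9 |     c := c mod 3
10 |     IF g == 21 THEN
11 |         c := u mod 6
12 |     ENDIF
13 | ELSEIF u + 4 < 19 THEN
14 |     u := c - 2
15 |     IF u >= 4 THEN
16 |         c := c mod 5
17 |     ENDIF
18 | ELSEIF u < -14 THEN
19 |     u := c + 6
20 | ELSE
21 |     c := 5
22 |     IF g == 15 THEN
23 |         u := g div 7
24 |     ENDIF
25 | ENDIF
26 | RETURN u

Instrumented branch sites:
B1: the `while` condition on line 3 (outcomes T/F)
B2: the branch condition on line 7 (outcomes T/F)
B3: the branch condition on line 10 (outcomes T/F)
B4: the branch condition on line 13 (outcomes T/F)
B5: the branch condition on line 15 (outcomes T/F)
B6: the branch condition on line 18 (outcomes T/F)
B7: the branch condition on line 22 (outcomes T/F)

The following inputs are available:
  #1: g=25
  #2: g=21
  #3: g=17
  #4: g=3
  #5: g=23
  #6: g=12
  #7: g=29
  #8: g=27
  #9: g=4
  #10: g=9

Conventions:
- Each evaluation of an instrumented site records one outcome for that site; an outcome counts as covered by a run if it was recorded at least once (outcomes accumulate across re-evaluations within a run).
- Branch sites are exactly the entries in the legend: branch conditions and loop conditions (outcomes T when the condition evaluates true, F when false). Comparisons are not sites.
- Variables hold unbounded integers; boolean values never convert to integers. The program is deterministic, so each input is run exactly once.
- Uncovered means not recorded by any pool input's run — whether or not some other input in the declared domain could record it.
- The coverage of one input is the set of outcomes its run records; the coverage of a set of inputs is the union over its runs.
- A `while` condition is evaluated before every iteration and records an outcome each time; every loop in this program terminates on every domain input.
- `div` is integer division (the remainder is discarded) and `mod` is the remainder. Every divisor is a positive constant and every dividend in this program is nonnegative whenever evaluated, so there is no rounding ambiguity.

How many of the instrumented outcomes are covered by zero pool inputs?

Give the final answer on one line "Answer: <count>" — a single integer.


#1 (g=25) -> B1->F, B2->T, B3->F; covered: B1=F, B2=T, B3=F
#2 (g=21) -> B1->F, B2->T, B3->T; covered: B1=F, B2=T, B3=T
#3 (g=17) -> B1->F, B2->F, B4->F, B6->F, B7->F; covered: B1=F, B2=F, B4=F, B6=F, B7=F
#4 (g=3) -> B1->F, B2->F, B4->T, B5->F; covered: B1=F, B2=F, B4=T, B5=F
#5 (g=23) -> B1->F, B2->T, B3->F; covered: B1=F, B2=T, B3=F
#6 (g=12) -> B1->F, B2->F, B4->T, B5->T; covered: B1=F, B2=F, B4=T, B5=T
#7 (g=29) -> B1->F, B2->T, B3->F; covered: B1=F, B2=T, B3=F
#8 (g=27) -> B1->F, B2->T, B3->F; covered: B1=F, B2=T, B3=F
#9 (g=4) -> B1->F, B2->F, B4->T, B5->F; covered: B1=F, B2=F, B4=T, B5=F
#10 (g=9) -> B1->F, B2->F, B4->T, B5->T; covered: B1=F, B2=F, B4=T, B5=T
union over the pool: B1=F, B2=T, B2=F, B3=T, B3=F, B4=T, B4=F, B5=T, B5=F, B6=F, B7=F
uncovered (3 of 14): B1=T, B6=T, B7=T
Answer: 3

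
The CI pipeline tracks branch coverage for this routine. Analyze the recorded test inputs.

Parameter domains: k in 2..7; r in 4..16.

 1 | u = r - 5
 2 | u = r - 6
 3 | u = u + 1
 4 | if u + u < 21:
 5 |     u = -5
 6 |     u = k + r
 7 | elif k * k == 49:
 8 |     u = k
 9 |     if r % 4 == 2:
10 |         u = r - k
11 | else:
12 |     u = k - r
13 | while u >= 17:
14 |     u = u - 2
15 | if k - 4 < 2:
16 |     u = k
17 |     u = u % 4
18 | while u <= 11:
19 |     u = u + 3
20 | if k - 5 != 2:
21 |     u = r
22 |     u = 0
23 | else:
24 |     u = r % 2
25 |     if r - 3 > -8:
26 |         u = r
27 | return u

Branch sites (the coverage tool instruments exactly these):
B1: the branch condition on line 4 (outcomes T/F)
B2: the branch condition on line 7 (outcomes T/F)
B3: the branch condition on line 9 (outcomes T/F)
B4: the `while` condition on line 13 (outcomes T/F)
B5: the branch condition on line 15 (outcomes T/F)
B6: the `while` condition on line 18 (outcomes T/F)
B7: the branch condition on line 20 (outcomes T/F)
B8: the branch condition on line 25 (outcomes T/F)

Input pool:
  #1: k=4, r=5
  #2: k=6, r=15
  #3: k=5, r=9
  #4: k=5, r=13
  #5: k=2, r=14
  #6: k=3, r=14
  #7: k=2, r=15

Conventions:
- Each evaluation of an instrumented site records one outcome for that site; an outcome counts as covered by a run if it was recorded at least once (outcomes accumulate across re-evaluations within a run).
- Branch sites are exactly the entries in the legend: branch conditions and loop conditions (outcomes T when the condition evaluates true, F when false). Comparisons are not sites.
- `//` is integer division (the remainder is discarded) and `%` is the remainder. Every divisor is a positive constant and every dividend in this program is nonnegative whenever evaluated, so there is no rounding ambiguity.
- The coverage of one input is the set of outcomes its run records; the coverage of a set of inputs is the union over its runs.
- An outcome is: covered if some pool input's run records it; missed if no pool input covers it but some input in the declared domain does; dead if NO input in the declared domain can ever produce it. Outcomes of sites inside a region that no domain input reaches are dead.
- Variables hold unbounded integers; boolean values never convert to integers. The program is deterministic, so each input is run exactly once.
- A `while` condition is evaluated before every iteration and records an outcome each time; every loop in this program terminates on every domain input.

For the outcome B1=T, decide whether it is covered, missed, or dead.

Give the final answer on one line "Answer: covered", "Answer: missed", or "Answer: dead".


B1=T is recorded by pool input(s) 1, 2, 3, 4, 5, 6, 7 -> covered
Answer: covered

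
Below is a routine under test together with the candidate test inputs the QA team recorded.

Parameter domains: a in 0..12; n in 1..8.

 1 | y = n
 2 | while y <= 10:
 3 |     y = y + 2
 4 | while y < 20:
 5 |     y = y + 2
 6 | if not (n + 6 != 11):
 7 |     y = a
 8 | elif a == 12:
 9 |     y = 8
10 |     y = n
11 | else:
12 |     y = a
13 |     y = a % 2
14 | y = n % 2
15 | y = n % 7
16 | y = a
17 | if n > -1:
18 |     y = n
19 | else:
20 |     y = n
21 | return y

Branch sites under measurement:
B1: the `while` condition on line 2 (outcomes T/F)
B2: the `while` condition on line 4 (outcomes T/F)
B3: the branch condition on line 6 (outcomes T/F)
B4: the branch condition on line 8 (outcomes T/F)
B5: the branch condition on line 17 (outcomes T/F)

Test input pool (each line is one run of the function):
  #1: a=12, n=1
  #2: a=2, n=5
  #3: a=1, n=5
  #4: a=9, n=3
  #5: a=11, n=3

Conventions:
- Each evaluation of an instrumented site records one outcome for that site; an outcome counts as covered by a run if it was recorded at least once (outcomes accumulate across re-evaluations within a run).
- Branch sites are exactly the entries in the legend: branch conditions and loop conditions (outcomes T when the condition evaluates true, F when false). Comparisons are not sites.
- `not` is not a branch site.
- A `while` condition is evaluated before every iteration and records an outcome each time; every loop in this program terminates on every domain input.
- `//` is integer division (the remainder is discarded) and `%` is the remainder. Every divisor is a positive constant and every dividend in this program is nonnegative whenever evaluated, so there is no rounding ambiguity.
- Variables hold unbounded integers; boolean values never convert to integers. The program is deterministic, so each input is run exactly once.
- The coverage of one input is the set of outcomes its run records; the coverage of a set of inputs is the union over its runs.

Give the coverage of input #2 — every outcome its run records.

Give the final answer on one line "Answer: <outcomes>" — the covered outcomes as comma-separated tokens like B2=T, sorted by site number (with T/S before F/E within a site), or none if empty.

Event log for input #2 (a=2, n=5):
  B1->T, B1->T, B1->T, B1->F, B2->T, B2->T, B2->T, B2->T, B2->T, B2->F
  B3->T, B5->T
collecting distinct outcomes: B1=T, B1=F, B2=T, B2=F, B3=T, B5=T

Answer: B1=T, B1=F, B2=T, B2=F, B3=T, B5=T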